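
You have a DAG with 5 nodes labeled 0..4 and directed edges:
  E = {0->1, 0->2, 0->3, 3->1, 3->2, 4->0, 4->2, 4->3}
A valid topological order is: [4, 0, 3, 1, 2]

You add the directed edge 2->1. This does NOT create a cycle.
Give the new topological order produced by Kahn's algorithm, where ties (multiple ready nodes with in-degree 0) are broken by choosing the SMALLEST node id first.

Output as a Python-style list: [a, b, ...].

Old toposort: [4, 0, 3, 1, 2]
Added edge: 2->1
Position of 2 (4) > position of 1 (3). Must reorder: 2 must now come before 1.
Run Kahn's algorithm (break ties by smallest node id):
  initial in-degrees: [1, 3, 3, 2, 0]
  ready (indeg=0): [4]
  pop 4: indeg[0]->0; indeg[2]->2; indeg[3]->1 | ready=[0] | order so far=[4]
  pop 0: indeg[1]->2; indeg[2]->1; indeg[3]->0 | ready=[3] | order so far=[4, 0]
  pop 3: indeg[1]->1; indeg[2]->0 | ready=[2] | order so far=[4, 0, 3]
  pop 2: indeg[1]->0 | ready=[1] | order so far=[4, 0, 3, 2]
  pop 1: no out-edges | ready=[] | order so far=[4, 0, 3, 2, 1]
  Result: [4, 0, 3, 2, 1]

Answer: [4, 0, 3, 2, 1]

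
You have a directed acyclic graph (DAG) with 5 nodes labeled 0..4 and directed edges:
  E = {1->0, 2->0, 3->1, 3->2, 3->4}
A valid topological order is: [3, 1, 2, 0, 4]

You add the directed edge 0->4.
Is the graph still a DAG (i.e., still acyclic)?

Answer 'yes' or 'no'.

Answer: yes

Derivation:
Given toposort: [3, 1, 2, 0, 4]
Position of 0: index 3; position of 4: index 4
New edge 0->4: forward
Forward edge: respects the existing order. Still a DAG, same toposort still valid.
Still a DAG? yes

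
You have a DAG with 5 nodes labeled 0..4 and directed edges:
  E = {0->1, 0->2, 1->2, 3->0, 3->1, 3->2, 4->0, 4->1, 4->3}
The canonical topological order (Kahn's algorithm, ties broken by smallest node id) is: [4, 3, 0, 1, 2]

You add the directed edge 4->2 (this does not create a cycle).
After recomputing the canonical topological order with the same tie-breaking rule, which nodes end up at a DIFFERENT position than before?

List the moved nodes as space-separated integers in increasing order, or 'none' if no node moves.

Answer: none

Derivation:
Old toposort: [4, 3, 0, 1, 2]
Added edge 4->2
Recompute Kahn (smallest-id tiebreak):
  initial in-degrees: [2, 3, 4, 1, 0]
  ready (indeg=0): [4]
  pop 4: indeg[0]->1; indeg[1]->2; indeg[2]->3; indeg[3]->0 | ready=[3] | order so far=[4]
  pop 3: indeg[0]->0; indeg[1]->1; indeg[2]->2 | ready=[0] | order so far=[4, 3]
  pop 0: indeg[1]->0; indeg[2]->1 | ready=[1] | order so far=[4, 3, 0]
  pop 1: indeg[2]->0 | ready=[2] | order so far=[4, 3, 0, 1]
  pop 2: no out-edges | ready=[] | order so far=[4, 3, 0, 1, 2]
New canonical toposort: [4, 3, 0, 1, 2]
Compare positions:
  Node 0: index 2 -> 2 (same)
  Node 1: index 3 -> 3 (same)
  Node 2: index 4 -> 4 (same)
  Node 3: index 1 -> 1 (same)
  Node 4: index 0 -> 0 (same)
Nodes that changed position: none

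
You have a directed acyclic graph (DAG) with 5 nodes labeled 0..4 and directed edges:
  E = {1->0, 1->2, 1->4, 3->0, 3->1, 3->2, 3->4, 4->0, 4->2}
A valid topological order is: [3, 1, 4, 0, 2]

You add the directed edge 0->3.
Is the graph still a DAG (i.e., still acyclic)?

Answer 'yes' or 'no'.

Answer: no

Derivation:
Given toposort: [3, 1, 4, 0, 2]
Position of 0: index 3; position of 3: index 0
New edge 0->3: backward (u after v in old order)
Backward edge: old toposort is now invalid. Check if this creates a cycle.
Does 3 already reach 0? Reachable from 3: [0, 1, 2, 3, 4]. YES -> cycle!
Still a DAG? no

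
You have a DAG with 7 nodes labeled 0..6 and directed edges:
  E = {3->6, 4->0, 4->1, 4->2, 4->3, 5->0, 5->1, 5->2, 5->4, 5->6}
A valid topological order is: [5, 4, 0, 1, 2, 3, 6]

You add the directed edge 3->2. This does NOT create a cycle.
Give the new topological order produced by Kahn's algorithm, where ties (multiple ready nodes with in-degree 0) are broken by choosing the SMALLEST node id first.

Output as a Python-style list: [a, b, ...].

Answer: [5, 4, 0, 1, 3, 2, 6]

Derivation:
Old toposort: [5, 4, 0, 1, 2, 3, 6]
Added edge: 3->2
Position of 3 (5) > position of 2 (4). Must reorder: 3 must now come before 2.
Run Kahn's algorithm (break ties by smallest node id):
  initial in-degrees: [2, 2, 3, 1, 1, 0, 2]
  ready (indeg=0): [5]
  pop 5: indeg[0]->1; indeg[1]->1; indeg[2]->2; indeg[4]->0; indeg[6]->1 | ready=[4] | order so far=[5]
  pop 4: indeg[0]->0; indeg[1]->0; indeg[2]->1; indeg[3]->0 | ready=[0, 1, 3] | order so far=[5, 4]
  pop 0: no out-edges | ready=[1, 3] | order so far=[5, 4, 0]
  pop 1: no out-edges | ready=[3] | order so far=[5, 4, 0, 1]
  pop 3: indeg[2]->0; indeg[6]->0 | ready=[2, 6] | order so far=[5, 4, 0, 1, 3]
  pop 2: no out-edges | ready=[6] | order so far=[5, 4, 0, 1, 3, 2]
  pop 6: no out-edges | ready=[] | order so far=[5, 4, 0, 1, 3, 2, 6]
  Result: [5, 4, 0, 1, 3, 2, 6]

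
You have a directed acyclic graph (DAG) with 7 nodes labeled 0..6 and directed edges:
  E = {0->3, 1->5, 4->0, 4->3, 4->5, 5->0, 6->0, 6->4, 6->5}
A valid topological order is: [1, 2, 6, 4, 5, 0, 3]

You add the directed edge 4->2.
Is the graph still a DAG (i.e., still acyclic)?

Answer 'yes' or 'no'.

Answer: yes

Derivation:
Given toposort: [1, 2, 6, 4, 5, 0, 3]
Position of 4: index 3; position of 2: index 1
New edge 4->2: backward (u after v in old order)
Backward edge: old toposort is now invalid. Check if this creates a cycle.
Does 2 already reach 4? Reachable from 2: [2]. NO -> still a DAG (reorder needed).
Still a DAG? yes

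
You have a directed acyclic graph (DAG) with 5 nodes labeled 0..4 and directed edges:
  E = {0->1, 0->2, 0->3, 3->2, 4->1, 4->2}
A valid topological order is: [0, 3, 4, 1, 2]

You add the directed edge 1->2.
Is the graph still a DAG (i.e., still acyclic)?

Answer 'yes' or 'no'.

Answer: yes

Derivation:
Given toposort: [0, 3, 4, 1, 2]
Position of 1: index 3; position of 2: index 4
New edge 1->2: forward
Forward edge: respects the existing order. Still a DAG, same toposort still valid.
Still a DAG? yes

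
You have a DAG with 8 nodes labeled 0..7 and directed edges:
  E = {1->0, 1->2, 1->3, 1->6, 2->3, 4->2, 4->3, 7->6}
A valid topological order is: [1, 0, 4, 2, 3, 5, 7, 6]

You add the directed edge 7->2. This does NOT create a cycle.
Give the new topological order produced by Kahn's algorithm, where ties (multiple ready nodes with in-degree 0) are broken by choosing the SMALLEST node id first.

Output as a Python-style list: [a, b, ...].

Old toposort: [1, 0, 4, 2, 3, 5, 7, 6]
Added edge: 7->2
Position of 7 (6) > position of 2 (3). Must reorder: 7 must now come before 2.
Run Kahn's algorithm (break ties by smallest node id):
  initial in-degrees: [1, 0, 3, 3, 0, 0, 2, 0]
  ready (indeg=0): [1, 4, 5, 7]
  pop 1: indeg[0]->0; indeg[2]->2; indeg[3]->2; indeg[6]->1 | ready=[0, 4, 5, 7] | order so far=[1]
  pop 0: no out-edges | ready=[4, 5, 7] | order so far=[1, 0]
  pop 4: indeg[2]->1; indeg[3]->1 | ready=[5, 7] | order so far=[1, 0, 4]
  pop 5: no out-edges | ready=[7] | order so far=[1, 0, 4, 5]
  pop 7: indeg[2]->0; indeg[6]->0 | ready=[2, 6] | order so far=[1, 0, 4, 5, 7]
  pop 2: indeg[3]->0 | ready=[3, 6] | order so far=[1, 0, 4, 5, 7, 2]
  pop 3: no out-edges | ready=[6] | order so far=[1, 0, 4, 5, 7, 2, 3]
  pop 6: no out-edges | ready=[] | order so far=[1, 0, 4, 5, 7, 2, 3, 6]
  Result: [1, 0, 4, 5, 7, 2, 3, 6]

Answer: [1, 0, 4, 5, 7, 2, 3, 6]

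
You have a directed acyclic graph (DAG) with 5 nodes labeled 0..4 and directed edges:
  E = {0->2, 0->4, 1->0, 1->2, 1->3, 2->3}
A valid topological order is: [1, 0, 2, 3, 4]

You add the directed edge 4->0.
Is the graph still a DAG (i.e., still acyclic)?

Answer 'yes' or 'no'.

Answer: no

Derivation:
Given toposort: [1, 0, 2, 3, 4]
Position of 4: index 4; position of 0: index 1
New edge 4->0: backward (u after v in old order)
Backward edge: old toposort is now invalid. Check if this creates a cycle.
Does 0 already reach 4? Reachable from 0: [0, 2, 3, 4]. YES -> cycle!
Still a DAG? no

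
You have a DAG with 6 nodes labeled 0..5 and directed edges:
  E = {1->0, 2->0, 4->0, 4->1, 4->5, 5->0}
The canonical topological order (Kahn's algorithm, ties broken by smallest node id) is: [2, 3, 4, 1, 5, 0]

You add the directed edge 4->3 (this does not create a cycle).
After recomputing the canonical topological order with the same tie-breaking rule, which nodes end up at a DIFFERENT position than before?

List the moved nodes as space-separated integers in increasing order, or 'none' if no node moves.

Answer: 1 3 4

Derivation:
Old toposort: [2, 3, 4, 1, 5, 0]
Added edge 4->3
Recompute Kahn (smallest-id tiebreak):
  initial in-degrees: [4, 1, 0, 1, 0, 1]
  ready (indeg=0): [2, 4]
  pop 2: indeg[0]->3 | ready=[4] | order so far=[2]
  pop 4: indeg[0]->2; indeg[1]->0; indeg[3]->0; indeg[5]->0 | ready=[1, 3, 5] | order so far=[2, 4]
  pop 1: indeg[0]->1 | ready=[3, 5] | order so far=[2, 4, 1]
  pop 3: no out-edges | ready=[5] | order so far=[2, 4, 1, 3]
  pop 5: indeg[0]->0 | ready=[0] | order so far=[2, 4, 1, 3, 5]
  pop 0: no out-edges | ready=[] | order so far=[2, 4, 1, 3, 5, 0]
New canonical toposort: [2, 4, 1, 3, 5, 0]
Compare positions:
  Node 0: index 5 -> 5 (same)
  Node 1: index 3 -> 2 (moved)
  Node 2: index 0 -> 0 (same)
  Node 3: index 1 -> 3 (moved)
  Node 4: index 2 -> 1 (moved)
  Node 5: index 4 -> 4 (same)
Nodes that changed position: 1 3 4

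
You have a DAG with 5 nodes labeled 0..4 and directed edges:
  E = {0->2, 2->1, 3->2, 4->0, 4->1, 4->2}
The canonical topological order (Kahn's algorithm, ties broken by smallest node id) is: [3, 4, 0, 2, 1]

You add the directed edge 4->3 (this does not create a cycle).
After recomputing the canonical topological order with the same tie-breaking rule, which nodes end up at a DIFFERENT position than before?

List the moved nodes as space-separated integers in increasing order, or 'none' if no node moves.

Answer: 0 3 4

Derivation:
Old toposort: [3, 4, 0, 2, 1]
Added edge 4->3
Recompute Kahn (smallest-id tiebreak):
  initial in-degrees: [1, 2, 3, 1, 0]
  ready (indeg=0): [4]
  pop 4: indeg[0]->0; indeg[1]->1; indeg[2]->2; indeg[3]->0 | ready=[0, 3] | order so far=[4]
  pop 0: indeg[2]->1 | ready=[3] | order so far=[4, 0]
  pop 3: indeg[2]->0 | ready=[2] | order so far=[4, 0, 3]
  pop 2: indeg[1]->0 | ready=[1] | order so far=[4, 0, 3, 2]
  pop 1: no out-edges | ready=[] | order so far=[4, 0, 3, 2, 1]
New canonical toposort: [4, 0, 3, 2, 1]
Compare positions:
  Node 0: index 2 -> 1 (moved)
  Node 1: index 4 -> 4 (same)
  Node 2: index 3 -> 3 (same)
  Node 3: index 0 -> 2 (moved)
  Node 4: index 1 -> 0 (moved)
Nodes that changed position: 0 3 4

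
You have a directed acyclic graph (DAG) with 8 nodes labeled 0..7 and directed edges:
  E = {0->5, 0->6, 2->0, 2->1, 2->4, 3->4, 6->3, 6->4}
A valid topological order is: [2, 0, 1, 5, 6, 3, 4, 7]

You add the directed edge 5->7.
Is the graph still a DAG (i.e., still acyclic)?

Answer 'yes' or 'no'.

Answer: yes

Derivation:
Given toposort: [2, 0, 1, 5, 6, 3, 4, 7]
Position of 5: index 3; position of 7: index 7
New edge 5->7: forward
Forward edge: respects the existing order. Still a DAG, same toposort still valid.
Still a DAG? yes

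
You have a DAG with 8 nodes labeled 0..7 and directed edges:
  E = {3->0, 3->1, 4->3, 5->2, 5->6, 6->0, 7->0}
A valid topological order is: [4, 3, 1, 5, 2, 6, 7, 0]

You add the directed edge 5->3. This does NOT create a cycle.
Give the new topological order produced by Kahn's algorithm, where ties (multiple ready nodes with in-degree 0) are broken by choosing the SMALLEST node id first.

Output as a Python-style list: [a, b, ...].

Answer: [4, 5, 2, 3, 1, 6, 7, 0]

Derivation:
Old toposort: [4, 3, 1, 5, 2, 6, 7, 0]
Added edge: 5->3
Position of 5 (3) > position of 3 (1). Must reorder: 5 must now come before 3.
Run Kahn's algorithm (break ties by smallest node id):
  initial in-degrees: [3, 1, 1, 2, 0, 0, 1, 0]
  ready (indeg=0): [4, 5, 7]
  pop 4: indeg[3]->1 | ready=[5, 7] | order so far=[4]
  pop 5: indeg[2]->0; indeg[3]->0; indeg[6]->0 | ready=[2, 3, 6, 7] | order so far=[4, 5]
  pop 2: no out-edges | ready=[3, 6, 7] | order so far=[4, 5, 2]
  pop 3: indeg[0]->2; indeg[1]->0 | ready=[1, 6, 7] | order so far=[4, 5, 2, 3]
  pop 1: no out-edges | ready=[6, 7] | order so far=[4, 5, 2, 3, 1]
  pop 6: indeg[0]->1 | ready=[7] | order so far=[4, 5, 2, 3, 1, 6]
  pop 7: indeg[0]->0 | ready=[0] | order so far=[4, 5, 2, 3, 1, 6, 7]
  pop 0: no out-edges | ready=[] | order so far=[4, 5, 2, 3, 1, 6, 7, 0]
  Result: [4, 5, 2, 3, 1, 6, 7, 0]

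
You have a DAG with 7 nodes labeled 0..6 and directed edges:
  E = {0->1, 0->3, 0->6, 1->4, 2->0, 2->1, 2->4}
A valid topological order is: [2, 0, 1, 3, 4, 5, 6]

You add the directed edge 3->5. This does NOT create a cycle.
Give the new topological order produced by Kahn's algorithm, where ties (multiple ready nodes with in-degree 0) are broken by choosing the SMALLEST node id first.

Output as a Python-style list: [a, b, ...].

Answer: [2, 0, 1, 3, 4, 5, 6]

Derivation:
Old toposort: [2, 0, 1, 3, 4, 5, 6]
Added edge: 3->5
Position of 3 (3) < position of 5 (5). Old order still valid.
Run Kahn's algorithm (break ties by smallest node id):
  initial in-degrees: [1, 2, 0, 1, 2, 1, 1]
  ready (indeg=0): [2]
  pop 2: indeg[0]->0; indeg[1]->1; indeg[4]->1 | ready=[0] | order so far=[2]
  pop 0: indeg[1]->0; indeg[3]->0; indeg[6]->0 | ready=[1, 3, 6] | order so far=[2, 0]
  pop 1: indeg[4]->0 | ready=[3, 4, 6] | order so far=[2, 0, 1]
  pop 3: indeg[5]->0 | ready=[4, 5, 6] | order so far=[2, 0, 1, 3]
  pop 4: no out-edges | ready=[5, 6] | order so far=[2, 0, 1, 3, 4]
  pop 5: no out-edges | ready=[6] | order so far=[2, 0, 1, 3, 4, 5]
  pop 6: no out-edges | ready=[] | order so far=[2, 0, 1, 3, 4, 5, 6]
  Result: [2, 0, 1, 3, 4, 5, 6]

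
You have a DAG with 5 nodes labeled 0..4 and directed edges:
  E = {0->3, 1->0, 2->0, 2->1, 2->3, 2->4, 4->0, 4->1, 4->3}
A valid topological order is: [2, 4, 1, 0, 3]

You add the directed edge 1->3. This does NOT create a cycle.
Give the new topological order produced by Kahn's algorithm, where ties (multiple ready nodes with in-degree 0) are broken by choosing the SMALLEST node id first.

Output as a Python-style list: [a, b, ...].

Old toposort: [2, 4, 1, 0, 3]
Added edge: 1->3
Position of 1 (2) < position of 3 (4). Old order still valid.
Run Kahn's algorithm (break ties by smallest node id):
  initial in-degrees: [3, 2, 0, 4, 1]
  ready (indeg=0): [2]
  pop 2: indeg[0]->2; indeg[1]->1; indeg[3]->3; indeg[4]->0 | ready=[4] | order so far=[2]
  pop 4: indeg[0]->1; indeg[1]->0; indeg[3]->2 | ready=[1] | order so far=[2, 4]
  pop 1: indeg[0]->0; indeg[3]->1 | ready=[0] | order so far=[2, 4, 1]
  pop 0: indeg[3]->0 | ready=[3] | order so far=[2, 4, 1, 0]
  pop 3: no out-edges | ready=[] | order so far=[2, 4, 1, 0, 3]
  Result: [2, 4, 1, 0, 3]

Answer: [2, 4, 1, 0, 3]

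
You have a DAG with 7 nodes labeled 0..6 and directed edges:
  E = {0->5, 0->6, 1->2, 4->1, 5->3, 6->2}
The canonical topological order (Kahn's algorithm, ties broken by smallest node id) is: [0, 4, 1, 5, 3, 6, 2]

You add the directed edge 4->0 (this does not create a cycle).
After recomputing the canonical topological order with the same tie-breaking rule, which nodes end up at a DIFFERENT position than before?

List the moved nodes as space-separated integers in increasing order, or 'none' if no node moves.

Old toposort: [0, 4, 1, 5, 3, 6, 2]
Added edge 4->0
Recompute Kahn (smallest-id tiebreak):
  initial in-degrees: [1, 1, 2, 1, 0, 1, 1]
  ready (indeg=0): [4]
  pop 4: indeg[0]->0; indeg[1]->0 | ready=[0, 1] | order so far=[4]
  pop 0: indeg[5]->0; indeg[6]->0 | ready=[1, 5, 6] | order so far=[4, 0]
  pop 1: indeg[2]->1 | ready=[5, 6] | order so far=[4, 0, 1]
  pop 5: indeg[3]->0 | ready=[3, 6] | order so far=[4, 0, 1, 5]
  pop 3: no out-edges | ready=[6] | order so far=[4, 0, 1, 5, 3]
  pop 6: indeg[2]->0 | ready=[2] | order so far=[4, 0, 1, 5, 3, 6]
  pop 2: no out-edges | ready=[] | order so far=[4, 0, 1, 5, 3, 6, 2]
New canonical toposort: [4, 0, 1, 5, 3, 6, 2]
Compare positions:
  Node 0: index 0 -> 1 (moved)
  Node 1: index 2 -> 2 (same)
  Node 2: index 6 -> 6 (same)
  Node 3: index 4 -> 4 (same)
  Node 4: index 1 -> 0 (moved)
  Node 5: index 3 -> 3 (same)
  Node 6: index 5 -> 5 (same)
Nodes that changed position: 0 4

Answer: 0 4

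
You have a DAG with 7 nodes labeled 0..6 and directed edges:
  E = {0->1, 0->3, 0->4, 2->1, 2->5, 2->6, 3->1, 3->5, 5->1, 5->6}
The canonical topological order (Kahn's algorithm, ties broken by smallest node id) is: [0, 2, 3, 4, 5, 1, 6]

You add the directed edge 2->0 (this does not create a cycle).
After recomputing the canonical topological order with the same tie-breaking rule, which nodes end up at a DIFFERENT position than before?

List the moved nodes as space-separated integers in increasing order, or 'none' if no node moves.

Old toposort: [0, 2, 3, 4, 5, 1, 6]
Added edge 2->0
Recompute Kahn (smallest-id tiebreak):
  initial in-degrees: [1, 4, 0, 1, 1, 2, 2]
  ready (indeg=0): [2]
  pop 2: indeg[0]->0; indeg[1]->3; indeg[5]->1; indeg[6]->1 | ready=[0] | order so far=[2]
  pop 0: indeg[1]->2; indeg[3]->0; indeg[4]->0 | ready=[3, 4] | order so far=[2, 0]
  pop 3: indeg[1]->1; indeg[5]->0 | ready=[4, 5] | order so far=[2, 0, 3]
  pop 4: no out-edges | ready=[5] | order so far=[2, 0, 3, 4]
  pop 5: indeg[1]->0; indeg[6]->0 | ready=[1, 6] | order so far=[2, 0, 3, 4, 5]
  pop 1: no out-edges | ready=[6] | order so far=[2, 0, 3, 4, 5, 1]
  pop 6: no out-edges | ready=[] | order so far=[2, 0, 3, 4, 5, 1, 6]
New canonical toposort: [2, 0, 3, 4, 5, 1, 6]
Compare positions:
  Node 0: index 0 -> 1 (moved)
  Node 1: index 5 -> 5 (same)
  Node 2: index 1 -> 0 (moved)
  Node 3: index 2 -> 2 (same)
  Node 4: index 3 -> 3 (same)
  Node 5: index 4 -> 4 (same)
  Node 6: index 6 -> 6 (same)
Nodes that changed position: 0 2

Answer: 0 2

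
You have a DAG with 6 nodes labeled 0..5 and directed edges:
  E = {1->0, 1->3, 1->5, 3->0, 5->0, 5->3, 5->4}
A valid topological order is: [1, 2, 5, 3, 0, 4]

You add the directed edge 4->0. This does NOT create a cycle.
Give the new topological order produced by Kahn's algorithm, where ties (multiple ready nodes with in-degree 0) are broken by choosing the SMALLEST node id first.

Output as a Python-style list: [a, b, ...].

Old toposort: [1, 2, 5, 3, 0, 4]
Added edge: 4->0
Position of 4 (5) > position of 0 (4). Must reorder: 4 must now come before 0.
Run Kahn's algorithm (break ties by smallest node id):
  initial in-degrees: [4, 0, 0, 2, 1, 1]
  ready (indeg=0): [1, 2]
  pop 1: indeg[0]->3; indeg[3]->1; indeg[5]->0 | ready=[2, 5] | order so far=[1]
  pop 2: no out-edges | ready=[5] | order so far=[1, 2]
  pop 5: indeg[0]->2; indeg[3]->0; indeg[4]->0 | ready=[3, 4] | order so far=[1, 2, 5]
  pop 3: indeg[0]->1 | ready=[4] | order so far=[1, 2, 5, 3]
  pop 4: indeg[0]->0 | ready=[0] | order so far=[1, 2, 5, 3, 4]
  pop 0: no out-edges | ready=[] | order so far=[1, 2, 5, 3, 4, 0]
  Result: [1, 2, 5, 3, 4, 0]

Answer: [1, 2, 5, 3, 4, 0]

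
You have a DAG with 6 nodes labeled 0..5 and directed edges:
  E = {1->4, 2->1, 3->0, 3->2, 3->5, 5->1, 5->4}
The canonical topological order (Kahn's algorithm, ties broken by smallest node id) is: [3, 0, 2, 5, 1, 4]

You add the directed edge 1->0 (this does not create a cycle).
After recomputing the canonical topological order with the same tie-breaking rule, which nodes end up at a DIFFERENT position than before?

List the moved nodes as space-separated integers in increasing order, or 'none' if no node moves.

Old toposort: [3, 0, 2, 5, 1, 4]
Added edge 1->0
Recompute Kahn (smallest-id tiebreak):
  initial in-degrees: [2, 2, 1, 0, 2, 1]
  ready (indeg=0): [3]
  pop 3: indeg[0]->1; indeg[2]->0; indeg[5]->0 | ready=[2, 5] | order so far=[3]
  pop 2: indeg[1]->1 | ready=[5] | order so far=[3, 2]
  pop 5: indeg[1]->0; indeg[4]->1 | ready=[1] | order so far=[3, 2, 5]
  pop 1: indeg[0]->0; indeg[4]->0 | ready=[0, 4] | order so far=[3, 2, 5, 1]
  pop 0: no out-edges | ready=[4] | order so far=[3, 2, 5, 1, 0]
  pop 4: no out-edges | ready=[] | order so far=[3, 2, 5, 1, 0, 4]
New canonical toposort: [3, 2, 5, 1, 0, 4]
Compare positions:
  Node 0: index 1 -> 4 (moved)
  Node 1: index 4 -> 3 (moved)
  Node 2: index 2 -> 1 (moved)
  Node 3: index 0 -> 0 (same)
  Node 4: index 5 -> 5 (same)
  Node 5: index 3 -> 2 (moved)
Nodes that changed position: 0 1 2 5

Answer: 0 1 2 5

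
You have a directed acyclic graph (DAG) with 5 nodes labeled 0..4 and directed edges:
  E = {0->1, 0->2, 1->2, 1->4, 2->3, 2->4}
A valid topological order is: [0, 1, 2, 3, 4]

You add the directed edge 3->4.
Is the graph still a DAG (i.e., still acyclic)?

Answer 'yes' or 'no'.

Given toposort: [0, 1, 2, 3, 4]
Position of 3: index 3; position of 4: index 4
New edge 3->4: forward
Forward edge: respects the existing order. Still a DAG, same toposort still valid.
Still a DAG? yes

Answer: yes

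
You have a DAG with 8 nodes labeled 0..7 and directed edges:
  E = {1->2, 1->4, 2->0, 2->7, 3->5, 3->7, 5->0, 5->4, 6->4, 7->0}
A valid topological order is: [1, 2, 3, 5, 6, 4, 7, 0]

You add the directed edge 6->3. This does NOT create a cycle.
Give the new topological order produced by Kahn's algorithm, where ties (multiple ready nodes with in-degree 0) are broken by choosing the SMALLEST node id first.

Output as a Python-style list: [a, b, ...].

Answer: [1, 2, 6, 3, 5, 4, 7, 0]

Derivation:
Old toposort: [1, 2, 3, 5, 6, 4, 7, 0]
Added edge: 6->3
Position of 6 (4) > position of 3 (2). Must reorder: 6 must now come before 3.
Run Kahn's algorithm (break ties by smallest node id):
  initial in-degrees: [3, 0, 1, 1, 3, 1, 0, 2]
  ready (indeg=0): [1, 6]
  pop 1: indeg[2]->0; indeg[4]->2 | ready=[2, 6] | order so far=[1]
  pop 2: indeg[0]->2; indeg[7]->1 | ready=[6] | order so far=[1, 2]
  pop 6: indeg[3]->0; indeg[4]->1 | ready=[3] | order so far=[1, 2, 6]
  pop 3: indeg[5]->0; indeg[7]->0 | ready=[5, 7] | order so far=[1, 2, 6, 3]
  pop 5: indeg[0]->1; indeg[4]->0 | ready=[4, 7] | order so far=[1, 2, 6, 3, 5]
  pop 4: no out-edges | ready=[7] | order so far=[1, 2, 6, 3, 5, 4]
  pop 7: indeg[0]->0 | ready=[0] | order so far=[1, 2, 6, 3, 5, 4, 7]
  pop 0: no out-edges | ready=[] | order so far=[1, 2, 6, 3, 5, 4, 7, 0]
  Result: [1, 2, 6, 3, 5, 4, 7, 0]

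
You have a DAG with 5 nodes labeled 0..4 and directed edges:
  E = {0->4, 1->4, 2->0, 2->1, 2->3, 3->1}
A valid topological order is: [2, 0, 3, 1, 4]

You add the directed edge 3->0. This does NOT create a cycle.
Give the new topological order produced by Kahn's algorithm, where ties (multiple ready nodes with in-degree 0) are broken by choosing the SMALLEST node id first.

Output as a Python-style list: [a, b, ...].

Answer: [2, 3, 0, 1, 4]

Derivation:
Old toposort: [2, 0, 3, 1, 4]
Added edge: 3->0
Position of 3 (2) > position of 0 (1). Must reorder: 3 must now come before 0.
Run Kahn's algorithm (break ties by smallest node id):
  initial in-degrees: [2, 2, 0, 1, 2]
  ready (indeg=0): [2]
  pop 2: indeg[0]->1; indeg[1]->1; indeg[3]->0 | ready=[3] | order so far=[2]
  pop 3: indeg[0]->0; indeg[1]->0 | ready=[0, 1] | order so far=[2, 3]
  pop 0: indeg[4]->1 | ready=[1] | order so far=[2, 3, 0]
  pop 1: indeg[4]->0 | ready=[4] | order so far=[2, 3, 0, 1]
  pop 4: no out-edges | ready=[] | order so far=[2, 3, 0, 1, 4]
  Result: [2, 3, 0, 1, 4]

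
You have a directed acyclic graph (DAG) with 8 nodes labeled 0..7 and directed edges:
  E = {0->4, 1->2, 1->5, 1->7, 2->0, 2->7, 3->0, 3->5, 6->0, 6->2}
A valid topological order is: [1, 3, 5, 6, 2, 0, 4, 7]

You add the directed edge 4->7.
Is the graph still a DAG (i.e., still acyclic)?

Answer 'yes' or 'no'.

Given toposort: [1, 3, 5, 6, 2, 0, 4, 7]
Position of 4: index 6; position of 7: index 7
New edge 4->7: forward
Forward edge: respects the existing order. Still a DAG, same toposort still valid.
Still a DAG? yes

Answer: yes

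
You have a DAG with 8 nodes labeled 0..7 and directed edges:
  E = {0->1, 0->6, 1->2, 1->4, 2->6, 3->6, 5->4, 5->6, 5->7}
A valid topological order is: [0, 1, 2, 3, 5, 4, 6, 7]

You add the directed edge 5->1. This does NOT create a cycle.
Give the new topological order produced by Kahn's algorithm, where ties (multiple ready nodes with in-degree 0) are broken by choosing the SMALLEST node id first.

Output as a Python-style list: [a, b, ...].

Old toposort: [0, 1, 2, 3, 5, 4, 6, 7]
Added edge: 5->1
Position of 5 (4) > position of 1 (1). Must reorder: 5 must now come before 1.
Run Kahn's algorithm (break ties by smallest node id):
  initial in-degrees: [0, 2, 1, 0, 2, 0, 4, 1]
  ready (indeg=0): [0, 3, 5]
  pop 0: indeg[1]->1; indeg[6]->3 | ready=[3, 5] | order so far=[0]
  pop 3: indeg[6]->2 | ready=[5] | order so far=[0, 3]
  pop 5: indeg[1]->0; indeg[4]->1; indeg[6]->1; indeg[7]->0 | ready=[1, 7] | order so far=[0, 3, 5]
  pop 1: indeg[2]->0; indeg[4]->0 | ready=[2, 4, 7] | order so far=[0, 3, 5, 1]
  pop 2: indeg[6]->0 | ready=[4, 6, 7] | order so far=[0, 3, 5, 1, 2]
  pop 4: no out-edges | ready=[6, 7] | order so far=[0, 3, 5, 1, 2, 4]
  pop 6: no out-edges | ready=[7] | order so far=[0, 3, 5, 1, 2, 4, 6]
  pop 7: no out-edges | ready=[] | order so far=[0, 3, 5, 1, 2, 4, 6, 7]
  Result: [0, 3, 5, 1, 2, 4, 6, 7]

Answer: [0, 3, 5, 1, 2, 4, 6, 7]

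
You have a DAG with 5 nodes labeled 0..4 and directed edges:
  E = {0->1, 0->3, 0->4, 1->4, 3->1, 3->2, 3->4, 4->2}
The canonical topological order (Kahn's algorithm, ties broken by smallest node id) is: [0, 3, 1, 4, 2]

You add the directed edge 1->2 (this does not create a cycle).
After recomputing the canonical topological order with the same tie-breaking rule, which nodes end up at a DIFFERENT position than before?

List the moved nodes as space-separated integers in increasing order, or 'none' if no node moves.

Old toposort: [0, 3, 1, 4, 2]
Added edge 1->2
Recompute Kahn (smallest-id tiebreak):
  initial in-degrees: [0, 2, 3, 1, 3]
  ready (indeg=0): [0]
  pop 0: indeg[1]->1; indeg[3]->0; indeg[4]->2 | ready=[3] | order so far=[0]
  pop 3: indeg[1]->0; indeg[2]->2; indeg[4]->1 | ready=[1] | order so far=[0, 3]
  pop 1: indeg[2]->1; indeg[4]->0 | ready=[4] | order so far=[0, 3, 1]
  pop 4: indeg[2]->0 | ready=[2] | order so far=[0, 3, 1, 4]
  pop 2: no out-edges | ready=[] | order so far=[0, 3, 1, 4, 2]
New canonical toposort: [0, 3, 1, 4, 2]
Compare positions:
  Node 0: index 0 -> 0 (same)
  Node 1: index 2 -> 2 (same)
  Node 2: index 4 -> 4 (same)
  Node 3: index 1 -> 1 (same)
  Node 4: index 3 -> 3 (same)
Nodes that changed position: none

Answer: none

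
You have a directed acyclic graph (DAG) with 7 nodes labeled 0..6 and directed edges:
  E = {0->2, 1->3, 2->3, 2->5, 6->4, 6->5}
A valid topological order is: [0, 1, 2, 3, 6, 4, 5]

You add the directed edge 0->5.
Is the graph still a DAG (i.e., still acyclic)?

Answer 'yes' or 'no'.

Given toposort: [0, 1, 2, 3, 6, 4, 5]
Position of 0: index 0; position of 5: index 6
New edge 0->5: forward
Forward edge: respects the existing order. Still a DAG, same toposort still valid.
Still a DAG? yes

Answer: yes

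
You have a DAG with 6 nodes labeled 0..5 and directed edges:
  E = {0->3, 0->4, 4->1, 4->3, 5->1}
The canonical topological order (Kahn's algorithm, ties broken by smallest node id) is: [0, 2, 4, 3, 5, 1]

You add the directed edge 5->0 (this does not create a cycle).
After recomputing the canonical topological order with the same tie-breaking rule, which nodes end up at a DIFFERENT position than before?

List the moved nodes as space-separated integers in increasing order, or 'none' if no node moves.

Old toposort: [0, 2, 4, 3, 5, 1]
Added edge 5->0
Recompute Kahn (smallest-id tiebreak):
  initial in-degrees: [1, 2, 0, 2, 1, 0]
  ready (indeg=0): [2, 5]
  pop 2: no out-edges | ready=[5] | order so far=[2]
  pop 5: indeg[0]->0; indeg[1]->1 | ready=[0] | order so far=[2, 5]
  pop 0: indeg[3]->1; indeg[4]->0 | ready=[4] | order so far=[2, 5, 0]
  pop 4: indeg[1]->0; indeg[3]->0 | ready=[1, 3] | order so far=[2, 5, 0, 4]
  pop 1: no out-edges | ready=[3] | order so far=[2, 5, 0, 4, 1]
  pop 3: no out-edges | ready=[] | order so far=[2, 5, 0, 4, 1, 3]
New canonical toposort: [2, 5, 0, 4, 1, 3]
Compare positions:
  Node 0: index 0 -> 2 (moved)
  Node 1: index 5 -> 4 (moved)
  Node 2: index 1 -> 0 (moved)
  Node 3: index 3 -> 5 (moved)
  Node 4: index 2 -> 3 (moved)
  Node 5: index 4 -> 1 (moved)
Nodes that changed position: 0 1 2 3 4 5

Answer: 0 1 2 3 4 5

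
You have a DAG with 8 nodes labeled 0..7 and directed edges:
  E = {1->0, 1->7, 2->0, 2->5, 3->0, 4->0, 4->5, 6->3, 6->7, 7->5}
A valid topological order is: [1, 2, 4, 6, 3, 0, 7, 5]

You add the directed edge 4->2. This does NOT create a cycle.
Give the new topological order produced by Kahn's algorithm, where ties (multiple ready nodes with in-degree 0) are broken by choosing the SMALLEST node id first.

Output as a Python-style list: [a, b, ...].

Old toposort: [1, 2, 4, 6, 3, 0, 7, 5]
Added edge: 4->2
Position of 4 (2) > position of 2 (1). Must reorder: 4 must now come before 2.
Run Kahn's algorithm (break ties by smallest node id):
  initial in-degrees: [4, 0, 1, 1, 0, 3, 0, 2]
  ready (indeg=0): [1, 4, 6]
  pop 1: indeg[0]->3; indeg[7]->1 | ready=[4, 6] | order so far=[1]
  pop 4: indeg[0]->2; indeg[2]->0; indeg[5]->2 | ready=[2, 6] | order so far=[1, 4]
  pop 2: indeg[0]->1; indeg[5]->1 | ready=[6] | order so far=[1, 4, 2]
  pop 6: indeg[3]->0; indeg[7]->0 | ready=[3, 7] | order so far=[1, 4, 2, 6]
  pop 3: indeg[0]->0 | ready=[0, 7] | order so far=[1, 4, 2, 6, 3]
  pop 0: no out-edges | ready=[7] | order so far=[1, 4, 2, 6, 3, 0]
  pop 7: indeg[5]->0 | ready=[5] | order so far=[1, 4, 2, 6, 3, 0, 7]
  pop 5: no out-edges | ready=[] | order so far=[1, 4, 2, 6, 3, 0, 7, 5]
  Result: [1, 4, 2, 6, 3, 0, 7, 5]

Answer: [1, 4, 2, 6, 3, 0, 7, 5]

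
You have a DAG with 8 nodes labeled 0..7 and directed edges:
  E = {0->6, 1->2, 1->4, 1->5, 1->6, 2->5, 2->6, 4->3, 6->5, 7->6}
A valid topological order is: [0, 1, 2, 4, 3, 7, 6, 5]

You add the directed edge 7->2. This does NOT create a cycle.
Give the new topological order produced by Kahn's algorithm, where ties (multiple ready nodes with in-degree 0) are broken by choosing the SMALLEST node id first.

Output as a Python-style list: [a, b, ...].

Old toposort: [0, 1, 2, 4, 3, 7, 6, 5]
Added edge: 7->2
Position of 7 (5) > position of 2 (2). Must reorder: 7 must now come before 2.
Run Kahn's algorithm (break ties by smallest node id):
  initial in-degrees: [0, 0, 2, 1, 1, 3, 4, 0]
  ready (indeg=0): [0, 1, 7]
  pop 0: indeg[6]->3 | ready=[1, 7] | order so far=[0]
  pop 1: indeg[2]->1; indeg[4]->0; indeg[5]->2; indeg[6]->2 | ready=[4, 7] | order so far=[0, 1]
  pop 4: indeg[3]->0 | ready=[3, 7] | order so far=[0, 1, 4]
  pop 3: no out-edges | ready=[7] | order so far=[0, 1, 4, 3]
  pop 7: indeg[2]->0; indeg[6]->1 | ready=[2] | order so far=[0, 1, 4, 3, 7]
  pop 2: indeg[5]->1; indeg[6]->0 | ready=[6] | order so far=[0, 1, 4, 3, 7, 2]
  pop 6: indeg[5]->0 | ready=[5] | order so far=[0, 1, 4, 3, 7, 2, 6]
  pop 5: no out-edges | ready=[] | order so far=[0, 1, 4, 3, 7, 2, 6, 5]
  Result: [0, 1, 4, 3, 7, 2, 6, 5]

Answer: [0, 1, 4, 3, 7, 2, 6, 5]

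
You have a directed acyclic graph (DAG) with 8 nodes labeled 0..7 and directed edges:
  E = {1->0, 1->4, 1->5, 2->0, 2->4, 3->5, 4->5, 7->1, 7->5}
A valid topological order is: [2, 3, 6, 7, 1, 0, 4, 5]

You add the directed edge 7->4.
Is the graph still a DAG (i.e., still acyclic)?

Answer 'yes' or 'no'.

Answer: yes

Derivation:
Given toposort: [2, 3, 6, 7, 1, 0, 4, 5]
Position of 7: index 3; position of 4: index 6
New edge 7->4: forward
Forward edge: respects the existing order. Still a DAG, same toposort still valid.
Still a DAG? yes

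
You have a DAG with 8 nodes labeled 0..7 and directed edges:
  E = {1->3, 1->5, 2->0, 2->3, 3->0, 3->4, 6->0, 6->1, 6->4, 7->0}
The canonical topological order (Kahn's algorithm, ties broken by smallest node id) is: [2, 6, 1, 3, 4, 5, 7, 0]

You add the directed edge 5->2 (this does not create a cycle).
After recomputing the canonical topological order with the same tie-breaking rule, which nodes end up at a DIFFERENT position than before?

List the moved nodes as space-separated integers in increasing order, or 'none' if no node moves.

Old toposort: [2, 6, 1, 3, 4, 5, 7, 0]
Added edge 5->2
Recompute Kahn (smallest-id tiebreak):
  initial in-degrees: [4, 1, 1, 2, 2, 1, 0, 0]
  ready (indeg=0): [6, 7]
  pop 6: indeg[0]->3; indeg[1]->0; indeg[4]->1 | ready=[1, 7] | order so far=[6]
  pop 1: indeg[3]->1; indeg[5]->0 | ready=[5, 7] | order so far=[6, 1]
  pop 5: indeg[2]->0 | ready=[2, 7] | order so far=[6, 1, 5]
  pop 2: indeg[0]->2; indeg[3]->0 | ready=[3, 7] | order so far=[6, 1, 5, 2]
  pop 3: indeg[0]->1; indeg[4]->0 | ready=[4, 7] | order so far=[6, 1, 5, 2, 3]
  pop 4: no out-edges | ready=[7] | order so far=[6, 1, 5, 2, 3, 4]
  pop 7: indeg[0]->0 | ready=[0] | order so far=[6, 1, 5, 2, 3, 4, 7]
  pop 0: no out-edges | ready=[] | order so far=[6, 1, 5, 2, 3, 4, 7, 0]
New canonical toposort: [6, 1, 5, 2, 3, 4, 7, 0]
Compare positions:
  Node 0: index 7 -> 7 (same)
  Node 1: index 2 -> 1 (moved)
  Node 2: index 0 -> 3 (moved)
  Node 3: index 3 -> 4 (moved)
  Node 4: index 4 -> 5 (moved)
  Node 5: index 5 -> 2 (moved)
  Node 6: index 1 -> 0 (moved)
  Node 7: index 6 -> 6 (same)
Nodes that changed position: 1 2 3 4 5 6

Answer: 1 2 3 4 5 6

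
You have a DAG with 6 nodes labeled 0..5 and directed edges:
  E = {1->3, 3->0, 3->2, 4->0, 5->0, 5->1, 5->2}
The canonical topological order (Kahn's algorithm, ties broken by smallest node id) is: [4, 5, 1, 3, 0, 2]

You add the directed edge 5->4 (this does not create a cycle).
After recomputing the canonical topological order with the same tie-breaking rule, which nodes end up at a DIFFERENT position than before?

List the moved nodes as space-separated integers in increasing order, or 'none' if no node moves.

Answer: 0 1 2 3 4 5

Derivation:
Old toposort: [4, 5, 1, 3, 0, 2]
Added edge 5->4
Recompute Kahn (smallest-id tiebreak):
  initial in-degrees: [3, 1, 2, 1, 1, 0]
  ready (indeg=0): [5]
  pop 5: indeg[0]->2; indeg[1]->0; indeg[2]->1; indeg[4]->0 | ready=[1, 4] | order so far=[5]
  pop 1: indeg[3]->0 | ready=[3, 4] | order so far=[5, 1]
  pop 3: indeg[0]->1; indeg[2]->0 | ready=[2, 4] | order so far=[5, 1, 3]
  pop 2: no out-edges | ready=[4] | order so far=[5, 1, 3, 2]
  pop 4: indeg[0]->0 | ready=[0] | order so far=[5, 1, 3, 2, 4]
  pop 0: no out-edges | ready=[] | order so far=[5, 1, 3, 2, 4, 0]
New canonical toposort: [5, 1, 3, 2, 4, 0]
Compare positions:
  Node 0: index 4 -> 5 (moved)
  Node 1: index 2 -> 1 (moved)
  Node 2: index 5 -> 3 (moved)
  Node 3: index 3 -> 2 (moved)
  Node 4: index 0 -> 4 (moved)
  Node 5: index 1 -> 0 (moved)
Nodes that changed position: 0 1 2 3 4 5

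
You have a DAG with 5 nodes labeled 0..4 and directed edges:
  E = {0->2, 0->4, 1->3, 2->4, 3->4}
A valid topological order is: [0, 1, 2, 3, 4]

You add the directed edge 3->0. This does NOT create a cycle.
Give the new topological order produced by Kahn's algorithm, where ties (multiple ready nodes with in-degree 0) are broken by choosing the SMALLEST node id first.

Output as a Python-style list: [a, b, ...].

Old toposort: [0, 1, 2, 3, 4]
Added edge: 3->0
Position of 3 (3) > position of 0 (0). Must reorder: 3 must now come before 0.
Run Kahn's algorithm (break ties by smallest node id):
  initial in-degrees: [1, 0, 1, 1, 3]
  ready (indeg=0): [1]
  pop 1: indeg[3]->0 | ready=[3] | order so far=[1]
  pop 3: indeg[0]->0; indeg[4]->2 | ready=[0] | order so far=[1, 3]
  pop 0: indeg[2]->0; indeg[4]->1 | ready=[2] | order so far=[1, 3, 0]
  pop 2: indeg[4]->0 | ready=[4] | order so far=[1, 3, 0, 2]
  pop 4: no out-edges | ready=[] | order so far=[1, 3, 0, 2, 4]
  Result: [1, 3, 0, 2, 4]

Answer: [1, 3, 0, 2, 4]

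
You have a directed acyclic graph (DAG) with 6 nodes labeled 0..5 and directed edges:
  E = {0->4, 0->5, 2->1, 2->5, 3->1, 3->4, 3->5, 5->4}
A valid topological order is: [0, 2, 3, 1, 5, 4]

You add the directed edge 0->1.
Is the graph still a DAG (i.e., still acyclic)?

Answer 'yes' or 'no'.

Answer: yes

Derivation:
Given toposort: [0, 2, 3, 1, 5, 4]
Position of 0: index 0; position of 1: index 3
New edge 0->1: forward
Forward edge: respects the existing order. Still a DAG, same toposort still valid.
Still a DAG? yes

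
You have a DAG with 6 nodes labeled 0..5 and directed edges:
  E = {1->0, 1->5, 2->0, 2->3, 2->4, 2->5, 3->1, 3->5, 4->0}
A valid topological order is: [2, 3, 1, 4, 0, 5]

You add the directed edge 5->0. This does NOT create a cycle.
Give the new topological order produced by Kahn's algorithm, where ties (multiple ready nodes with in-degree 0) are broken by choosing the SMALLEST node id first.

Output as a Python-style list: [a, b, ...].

Old toposort: [2, 3, 1, 4, 0, 5]
Added edge: 5->0
Position of 5 (5) > position of 0 (4). Must reorder: 5 must now come before 0.
Run Kahn's algorithm (break ties by smallest node id):
  initial in-degrees: [4, 1, 0, 1, 1, 3]
  ready (indeg=0): [2]
  pop 2: indeg[0]->3; indeg[3]->0; indeg[4]->0; indeg[5]->2 | ready=[3, 4] | order so far=[2]
  pop 3: indeg[1]->0; indeg[5]->1 | ready=[1, 4] | order so far=[2, 3]
  pop 1: indeg[0]->2; indeg[5]->0 | ready=[4, 5] | order so far=[2, 3, 1]
  pop 4: indeg[0]->1 | ready=[5] | order so far=[2, 3, 1, 4]
  pop 5: indeg[0]->0 | ready=[0] | order so far=[2, 3, 1, 4, 5]
  pop 0: no out-edges | ready=[] | order so far=[2, 3, 1, 4, 5, 0]
  Result: [2, 3, 1, 4, 5, 0]

Answer: [2, 3, 1, 4, 5, 0]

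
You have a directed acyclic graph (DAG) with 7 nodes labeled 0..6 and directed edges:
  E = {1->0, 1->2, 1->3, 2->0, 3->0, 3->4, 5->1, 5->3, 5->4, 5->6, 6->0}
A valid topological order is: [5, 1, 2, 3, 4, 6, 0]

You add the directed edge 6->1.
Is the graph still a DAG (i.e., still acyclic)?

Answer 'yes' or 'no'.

Answer: yes

Derivation:
Given toposort: [5, 1, 2, 3, 4, 6, 0]
Position of 6: index 5; position of 1: index 1
New edge 6->1: backward (u after v in old order)
Backward edge: old toposort is now invalid. Check if this creates a cycle.
Does 1 already reach 6? Reachable from 1: [0, 1, 2, 3, 4]. NO -> still a DAG (reorder needed).
Still a DAG? yes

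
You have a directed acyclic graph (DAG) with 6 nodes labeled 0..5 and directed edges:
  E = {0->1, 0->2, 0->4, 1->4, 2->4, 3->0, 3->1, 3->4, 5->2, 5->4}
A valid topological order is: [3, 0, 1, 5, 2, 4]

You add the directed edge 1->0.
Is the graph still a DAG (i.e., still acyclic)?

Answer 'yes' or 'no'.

Given toposort: [3, 0, 1, 5, 2, 4]
Position of 1: index 2; position of 0: index 1
New edge 1->0: backward (u after v in old order)
Backward edge: old toposort is now invalid. Check if this creates a cycle.
Does 0 already reach 1? Reachable from 0: [0, 1, 2, 4]. YES -> cycle!
Still a DAG? no

Answer: no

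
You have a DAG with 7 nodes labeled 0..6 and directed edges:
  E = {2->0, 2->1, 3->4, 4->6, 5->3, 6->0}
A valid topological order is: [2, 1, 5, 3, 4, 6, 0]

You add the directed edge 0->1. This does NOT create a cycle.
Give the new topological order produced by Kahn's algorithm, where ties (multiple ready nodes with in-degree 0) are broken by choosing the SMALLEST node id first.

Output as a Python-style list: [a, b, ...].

Answer: [2, 5, 3, 4, 6, 0, 1]

Derivation:
Old toposort: [2, 1, 5, 3, 4, 6, 0]
Added edge: 0->1
Position of 0 (6) > position of 1 (1). Must reorder: 0 must now come before 1.
Run Kahn's algorithm (break ties by smallest node id):
  initial in-degrees: [2, 2, 0, 1, 1, 0, 1]
  ready (indeg=0): [2, 5]
  pop 2: indeg[0]->1; indeg[1]->1 | ready=[5] | order so far=[2]
  pop 5: indeg[3]->0 | ready=[3] | order so far=[2, 5]
  pop 3: indeg[4]->0 | ready=[4] | order so far=[2, 5, 3]
  pop 4: indeg[6]->0 | ready=[6] | order so far=[2, 5, 3, 4]
  pop 6: indeg[0]->0 | ready=[0] | order so far=[2, 5, 3, 4, 6]
  pop 0: indeg[1]->0 | ready=[1] | order so far=[2, 5, 3, 4, 6, 0]
  pop 1: no out-edges | ready=[] | order so far=[2, 5, 3, 4, 6, 0, 1]
  Result: [2, 5, 3, 4, 6, 0, 1]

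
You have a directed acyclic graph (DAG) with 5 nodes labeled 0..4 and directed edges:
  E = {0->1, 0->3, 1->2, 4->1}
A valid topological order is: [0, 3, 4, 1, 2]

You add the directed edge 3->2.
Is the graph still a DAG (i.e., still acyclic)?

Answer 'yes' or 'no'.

Given toposort: [0, 3, 4, 1, 2]
Position of 3: index 1; position of 2: index 4
New edge 3->2: forward
Forward edge: respects the existing order. Still a DAG, same toposort still valid.
Still a DAG? yes

Answer: yes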